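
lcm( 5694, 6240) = 455520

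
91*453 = 41223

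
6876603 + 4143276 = 11019879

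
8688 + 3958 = 12646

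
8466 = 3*2822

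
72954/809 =90 + 144/809 = 90.18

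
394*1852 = 729688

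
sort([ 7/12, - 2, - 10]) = [-10, - 2,7/12 ] 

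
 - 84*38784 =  - 3257856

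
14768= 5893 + 8875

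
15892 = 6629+9263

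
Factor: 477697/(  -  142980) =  - 2^ ( - 2)*3^( - 1)* 5^(  -  1)*11^1*2383^(-1)*43427^1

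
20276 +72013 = 92289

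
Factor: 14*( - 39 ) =-546=-2^1  *  3^1*7^1*13^1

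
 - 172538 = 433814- 606352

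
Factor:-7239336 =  -2^3 * 3^1*13^1*23203^1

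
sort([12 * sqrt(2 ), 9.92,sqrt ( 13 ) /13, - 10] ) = [ - 10,sqrt( 13)/13 , 9.92,12*sqrt( 2 ) ]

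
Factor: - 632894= - 2^1*71^1 * 4457^1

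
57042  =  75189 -18147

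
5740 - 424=5316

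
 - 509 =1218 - 1727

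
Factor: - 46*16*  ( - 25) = 18400 =2^5*5^2*23^1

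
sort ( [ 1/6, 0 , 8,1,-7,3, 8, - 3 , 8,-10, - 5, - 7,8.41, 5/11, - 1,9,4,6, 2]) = [ - 10, - 7,-7 , - 5, - 3, - 1,0, 1/6 , 5/11,  1,2 , 3,4, 6, 8, 8,8, 8.41,9 ] 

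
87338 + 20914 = 108252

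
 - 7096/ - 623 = 7096/623 =11.39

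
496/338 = 248/169 =1.47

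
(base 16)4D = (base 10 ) 77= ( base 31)2f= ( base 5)302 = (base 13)5c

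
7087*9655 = 68424985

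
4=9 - 5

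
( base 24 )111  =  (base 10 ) 601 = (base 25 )O1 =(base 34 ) hn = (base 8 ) 1131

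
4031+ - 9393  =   - 5362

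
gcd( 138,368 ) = 46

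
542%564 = 542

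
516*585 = 301860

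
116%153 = 116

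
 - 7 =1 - 8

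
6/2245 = 6/2245 = 0.00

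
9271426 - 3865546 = 5405880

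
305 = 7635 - 7330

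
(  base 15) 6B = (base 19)56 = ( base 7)203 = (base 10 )101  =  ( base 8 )145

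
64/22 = 2  +  10/11 = 2.91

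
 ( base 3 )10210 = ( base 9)123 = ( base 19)57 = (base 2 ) 1100110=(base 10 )102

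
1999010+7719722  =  9718732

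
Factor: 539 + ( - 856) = - 317^1=- 317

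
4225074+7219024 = 11444098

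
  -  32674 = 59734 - 92408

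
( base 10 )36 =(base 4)210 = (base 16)24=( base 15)26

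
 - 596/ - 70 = 8 +18/35 = 8.51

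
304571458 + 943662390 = 1248233848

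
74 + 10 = 84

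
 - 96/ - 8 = 12  +  0/1 = 12.00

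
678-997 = -319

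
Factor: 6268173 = 3^1 * 2089391^1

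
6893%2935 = 1023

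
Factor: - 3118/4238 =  - 1559/2119 = - 13^ ( - 1 )*163^( - 1) *1559^1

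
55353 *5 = 276765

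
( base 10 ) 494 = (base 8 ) 756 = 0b111101110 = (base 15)22e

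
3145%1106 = 933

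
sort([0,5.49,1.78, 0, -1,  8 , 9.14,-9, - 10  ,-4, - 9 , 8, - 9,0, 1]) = [-10, - 9, - 9, - 9,- 4, - 1,0,0,0,  1,1.78,5.49, 8,8 , 9.14] 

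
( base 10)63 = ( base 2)111111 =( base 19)36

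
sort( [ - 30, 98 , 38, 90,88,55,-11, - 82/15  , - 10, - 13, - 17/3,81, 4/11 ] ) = [ - 30,-13, - 11, - 10, - 17/3, - 82/15 , 4/11, 38, 55, 81, 88, 90, 98 ]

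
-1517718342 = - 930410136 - 587308206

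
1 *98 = 98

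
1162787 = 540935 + 621852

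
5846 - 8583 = -2737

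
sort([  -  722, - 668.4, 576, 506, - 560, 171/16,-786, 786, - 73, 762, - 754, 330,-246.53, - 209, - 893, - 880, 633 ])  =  [ - 893, - 880, - 786,- 754,-722, - 668.4, - 560, - 246.53, - 209, - 73,171/16 , 330, 506, 576,633, 762, 786] 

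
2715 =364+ 2351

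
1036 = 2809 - 1773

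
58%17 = 7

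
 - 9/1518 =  -3/506 = -0.01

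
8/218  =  4/109 = 0.04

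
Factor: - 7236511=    - 19^1*380869^1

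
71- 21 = 50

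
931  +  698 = 1629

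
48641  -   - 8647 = 57288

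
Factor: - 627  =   - 3^1*11^1*19^1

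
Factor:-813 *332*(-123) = 33199668  =  2^2*3^2 * 41^1*83^1*271^1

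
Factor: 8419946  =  2^1* 1117^1 * 3769^1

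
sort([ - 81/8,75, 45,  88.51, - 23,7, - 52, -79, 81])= [ - 79,  -  52, - 23 , - 81/8,7,45,  75, 81,88.51 ]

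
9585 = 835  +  8750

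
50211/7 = 7173 = 7173.00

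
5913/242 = 5913/242=24.43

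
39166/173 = 39166/173 = 226.39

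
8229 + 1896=10125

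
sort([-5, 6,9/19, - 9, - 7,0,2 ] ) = [-9, - 7, - 5,0,9/19,2,6]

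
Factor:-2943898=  - 2^1*19^1*77471^1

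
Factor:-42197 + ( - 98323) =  - 140520 = - 2^3*3^1*5^1*1171^1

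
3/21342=1/7114 = 0.00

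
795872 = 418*1904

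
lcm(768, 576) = 2304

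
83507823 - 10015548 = 73492275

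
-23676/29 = -23676/29 = - 816.41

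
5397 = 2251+3146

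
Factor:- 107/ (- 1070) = 2^( - 1) *5^( - 1) = 1/10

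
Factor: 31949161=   31949161^1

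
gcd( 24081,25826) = 349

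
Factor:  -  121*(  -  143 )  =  17303 =11^3 *13^1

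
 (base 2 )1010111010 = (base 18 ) 22e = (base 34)ki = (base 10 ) 698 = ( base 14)37C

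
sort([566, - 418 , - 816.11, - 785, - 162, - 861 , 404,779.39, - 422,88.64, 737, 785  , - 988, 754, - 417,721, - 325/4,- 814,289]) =[ - 988, - 861, - 816.11, - 814, - 785, - 422, - 418, - 417, - 162, - 325/4 , 88.64 , 289 , 404, 566, 721,737, 754,779.39,785] 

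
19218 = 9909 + 9309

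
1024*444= 454656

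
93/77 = 93/77=1.21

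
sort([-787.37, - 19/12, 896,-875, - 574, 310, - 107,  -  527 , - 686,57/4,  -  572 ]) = [ - 875, - 787.37 , - 686, - 574, - 572, - 527,- 107,-19/12 , 57/4 , 310, 896]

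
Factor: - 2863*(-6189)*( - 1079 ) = -3^1*7^1*13^1*83^1*409^1 *2063^1 = - 19118916453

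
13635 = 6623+7012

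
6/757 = 6/757 = 0.01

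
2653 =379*7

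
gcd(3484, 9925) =1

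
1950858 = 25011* 78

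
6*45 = 270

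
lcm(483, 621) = 4347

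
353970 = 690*513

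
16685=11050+5635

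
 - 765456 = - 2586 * 296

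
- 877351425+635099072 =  - 242252353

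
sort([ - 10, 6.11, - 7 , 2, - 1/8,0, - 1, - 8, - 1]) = [ - 10, - 8, - 7, - 1, - 1,-1/8, 0,2, 6.11]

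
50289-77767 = - 27478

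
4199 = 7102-2903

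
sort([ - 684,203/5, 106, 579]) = [  -  684,203/5,106,  579 ]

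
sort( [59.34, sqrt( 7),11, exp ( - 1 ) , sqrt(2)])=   [exp ( - 1 ), sqrt(2),sqrt( 7),11, 59.34] 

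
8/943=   8/943 = 0.01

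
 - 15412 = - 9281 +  - 6131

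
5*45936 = 229680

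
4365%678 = 297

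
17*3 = 51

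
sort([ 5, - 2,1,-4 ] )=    [- 4, - 2, 1, 5 ]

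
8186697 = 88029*93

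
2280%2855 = 2280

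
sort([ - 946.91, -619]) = [ - 946.91,-619] 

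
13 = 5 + 8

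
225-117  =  108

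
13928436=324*42989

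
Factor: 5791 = 5791^1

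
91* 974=88634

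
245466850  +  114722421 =360189271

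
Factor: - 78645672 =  - 2^3*3^2*7^1*17^1*67^1 * 137^1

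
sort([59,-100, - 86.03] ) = [ - 100,- 86.03, 59 ] 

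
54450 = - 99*( - 550) 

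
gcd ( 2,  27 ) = 1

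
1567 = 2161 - 594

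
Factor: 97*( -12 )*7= - 2^2*3^1*7^1*97^1 = - 8148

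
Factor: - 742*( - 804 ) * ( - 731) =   -  436091208 = - 2^3*3^1*7^1 *17^1 * 43^1*53^1*67^1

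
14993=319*47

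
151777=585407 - 433630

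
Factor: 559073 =271^1*2063^1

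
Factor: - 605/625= - 5^( - 3 )  *  11^2 = - 121/125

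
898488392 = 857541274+40947118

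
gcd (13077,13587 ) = 3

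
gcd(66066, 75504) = 9438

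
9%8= 1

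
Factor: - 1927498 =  -2^1*  107^1*9007^1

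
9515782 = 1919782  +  7596000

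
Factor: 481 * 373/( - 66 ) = -2^( -1)*3^( - 1)*11^(-1)*13^1*37^1*373^1 = -179413/66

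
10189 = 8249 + 1940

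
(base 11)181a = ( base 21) 55A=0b100100010000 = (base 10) 2320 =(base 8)4420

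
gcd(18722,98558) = 2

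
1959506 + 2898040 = 4857546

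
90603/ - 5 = -90603/5 = - 18120.60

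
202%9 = 4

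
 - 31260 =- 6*5210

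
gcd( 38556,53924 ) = 68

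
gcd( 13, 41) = 1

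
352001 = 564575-212574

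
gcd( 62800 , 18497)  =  1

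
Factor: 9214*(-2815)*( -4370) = 113346481700=2^2*  5^2*17^1*19^1*23^1*271^1*563^1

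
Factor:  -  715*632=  - 2^3*5^1*11^1 * 13^1*79^1= -  451880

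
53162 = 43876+9286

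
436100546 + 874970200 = 1311070746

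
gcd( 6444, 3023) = 1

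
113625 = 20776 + 92849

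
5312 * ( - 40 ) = -212480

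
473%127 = 92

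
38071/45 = 846 + 1/45 = 846.02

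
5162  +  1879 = 7041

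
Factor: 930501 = 3^3 * 11^1*13^1*241^1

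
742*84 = 62328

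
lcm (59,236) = 236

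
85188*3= 255564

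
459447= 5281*87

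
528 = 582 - 54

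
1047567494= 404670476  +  642897018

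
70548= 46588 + 23960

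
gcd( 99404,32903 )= 1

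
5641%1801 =238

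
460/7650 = 46/765 =0.06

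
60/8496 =5/708 = 0.01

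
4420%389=141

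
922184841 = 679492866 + 242691975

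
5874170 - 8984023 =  - 3109853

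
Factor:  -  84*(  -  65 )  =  2^2 * 3^1 * 5^1 * 7^1*13^1 = 5460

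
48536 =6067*8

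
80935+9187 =90122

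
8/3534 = 4/1767 = 0.00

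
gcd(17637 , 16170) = 3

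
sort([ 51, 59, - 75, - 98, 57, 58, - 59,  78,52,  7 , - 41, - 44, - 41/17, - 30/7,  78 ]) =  [ - 98, - 75,-59,- 44, - 41, - 30/7, - 41/17, 7, 51, 52,57, 58, 59,  78,78]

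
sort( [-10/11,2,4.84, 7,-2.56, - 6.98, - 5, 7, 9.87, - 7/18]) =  [ - 6.98, - 5, - 2.56, - 10/11, - 7/18, 2, 4.84,7 , 7, 9.87]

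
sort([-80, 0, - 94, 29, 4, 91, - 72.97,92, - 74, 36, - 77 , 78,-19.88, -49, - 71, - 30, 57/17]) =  [ - 94, - 80,-77, - 74,  -  72.97, - 71, - 49,-30,-19.88, 0, 57/17,4, 29, 36,78, 91,92]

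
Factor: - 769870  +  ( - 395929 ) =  - 1165799^1 = - 1165799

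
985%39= 10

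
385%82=57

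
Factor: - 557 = - 557^1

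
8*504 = 4032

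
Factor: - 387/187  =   - 3^2*11^( - 1 )*17^ ( - 1 )*43^1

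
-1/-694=1/694 = 0.00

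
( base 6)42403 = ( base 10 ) 5763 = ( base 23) akd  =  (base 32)5K3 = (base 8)13203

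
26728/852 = 31  +  79/213 = 31.37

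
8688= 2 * 4344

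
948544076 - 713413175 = 235130901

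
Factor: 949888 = 2^7*41^1*181^1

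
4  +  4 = 8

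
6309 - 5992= 317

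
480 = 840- 360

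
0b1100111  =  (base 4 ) 1213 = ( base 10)103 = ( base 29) 3g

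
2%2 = 0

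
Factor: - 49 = -7^2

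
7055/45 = 156 + 7/9 = 156.78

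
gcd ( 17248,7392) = 2464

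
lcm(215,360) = 15480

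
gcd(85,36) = 1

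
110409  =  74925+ 35484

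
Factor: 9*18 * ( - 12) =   -  2^3*3^5 = -1944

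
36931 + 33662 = 70593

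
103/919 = 103/919=0.11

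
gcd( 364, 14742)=182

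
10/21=10/21  =  0.48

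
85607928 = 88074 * 972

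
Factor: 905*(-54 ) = -2^1*3^3*5^1*181^1 = - 48870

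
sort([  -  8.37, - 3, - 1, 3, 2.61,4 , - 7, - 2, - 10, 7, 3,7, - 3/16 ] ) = [ - 10,  -  8.37, - 7, - 3, - 2,-1 , - 3/16, 2.61 , 3, 3, 4, 7, 7] 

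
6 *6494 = 38964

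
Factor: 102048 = 2^5* 3^1*1063^1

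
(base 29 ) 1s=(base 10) 57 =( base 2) 111001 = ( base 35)1M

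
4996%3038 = 1958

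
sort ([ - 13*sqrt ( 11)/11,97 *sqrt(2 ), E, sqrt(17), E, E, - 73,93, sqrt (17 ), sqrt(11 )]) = [-73, -13*sqrt (11)/11, E, E, E,sqrt( 11), sqrt(17 ),sqrt( 17),93, 97  *  sqrt( 2) ] 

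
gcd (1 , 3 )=1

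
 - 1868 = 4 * ( - 467) 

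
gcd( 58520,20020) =1540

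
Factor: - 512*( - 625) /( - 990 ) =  - 32000/99 = - 2^8 * 3^( - 2 )*5^3*11^( - 1)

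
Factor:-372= - 2^2*3^1*31^1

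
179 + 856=1035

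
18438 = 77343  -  58905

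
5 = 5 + 0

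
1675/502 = 1675/502=   3.34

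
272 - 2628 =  - 2356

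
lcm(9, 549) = 549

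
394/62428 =197/31214= 0.01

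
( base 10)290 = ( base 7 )563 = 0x122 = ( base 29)A0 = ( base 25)BF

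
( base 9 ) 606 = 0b111101100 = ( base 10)492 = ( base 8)754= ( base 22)108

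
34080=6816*5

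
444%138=30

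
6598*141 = 930318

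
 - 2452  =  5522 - 7974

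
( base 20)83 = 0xa3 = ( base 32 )53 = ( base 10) 163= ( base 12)117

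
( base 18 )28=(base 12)38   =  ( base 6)112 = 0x2C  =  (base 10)44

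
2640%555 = 420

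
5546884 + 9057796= 14604680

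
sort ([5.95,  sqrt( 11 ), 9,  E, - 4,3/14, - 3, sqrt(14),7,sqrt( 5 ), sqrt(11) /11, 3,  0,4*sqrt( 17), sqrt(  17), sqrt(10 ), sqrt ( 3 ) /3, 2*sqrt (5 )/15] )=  [ - 4, - 3,  0, 3/14, 2*sqrt( 5) /15 , sqrt (11) /11,sqrt( 3)/3,  sqrt (5 ), E,3 , sqrt(10), sqrt( 11) , sqrt(14 ), sqrt(17 ),5.95,  7 , 9,  4*sqrt(17 )]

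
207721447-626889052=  - 419167605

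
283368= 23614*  12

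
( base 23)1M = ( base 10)45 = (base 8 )55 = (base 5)140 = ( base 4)231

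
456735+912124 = 1368859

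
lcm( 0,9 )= 0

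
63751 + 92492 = 156243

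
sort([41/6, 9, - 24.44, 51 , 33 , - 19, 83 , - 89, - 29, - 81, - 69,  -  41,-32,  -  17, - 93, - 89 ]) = [ - 93, - 89, - 89,- 81,  -  69,  -  41,  -  32 , - 29,  -  24.44,  -  19,- 17,  41/6, 9, 33, 51, 83 ] 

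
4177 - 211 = 3966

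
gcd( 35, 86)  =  1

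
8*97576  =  780608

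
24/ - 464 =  - 1 + 55/58 = - 0.05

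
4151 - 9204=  - 5053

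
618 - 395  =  223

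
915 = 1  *915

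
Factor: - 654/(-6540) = 2^(- 1)*5^(-1) = 1/10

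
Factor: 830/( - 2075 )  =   - 2/5 = - 2^1*5^(- 1) 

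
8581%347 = 253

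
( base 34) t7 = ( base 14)50D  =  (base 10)993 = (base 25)1EI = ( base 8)1741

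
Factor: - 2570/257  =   - 2^1*5^1 = - 10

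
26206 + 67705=93911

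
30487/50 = 30487/50 = 609.74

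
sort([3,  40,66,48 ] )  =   [ 3, 40, 48, 66] 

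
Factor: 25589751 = 3^1*11^1*19^1*40813^1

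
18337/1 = 18337 = 18337.00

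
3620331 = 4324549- 704218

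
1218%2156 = 1218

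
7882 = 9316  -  1434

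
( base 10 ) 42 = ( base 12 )36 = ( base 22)1k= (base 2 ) 101010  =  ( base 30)1c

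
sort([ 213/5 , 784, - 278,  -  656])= [  -  656, - 278, 213/5, 784] 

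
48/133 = 48/133 = 0.36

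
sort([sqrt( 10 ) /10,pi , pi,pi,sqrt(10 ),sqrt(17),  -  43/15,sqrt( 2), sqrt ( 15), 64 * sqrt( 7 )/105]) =[ - 43/15, sqrt( 10)/10,sqrt( 2), 64*sqrt( 7) /105,pi,pi,pi,sqrt( 10 ),sqrt( 15 ) , sqrt( 17 ) ] 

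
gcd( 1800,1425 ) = 75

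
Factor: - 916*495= - 2^2*3^2*5^1*11^1*229^1 = - 453420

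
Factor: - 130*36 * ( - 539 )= 2^3* 3^2* 5^1 * 7^2 * 11^1*13^1 = 2522520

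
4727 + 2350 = 7077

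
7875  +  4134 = 12009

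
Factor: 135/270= 1/2  =  2^( - 1)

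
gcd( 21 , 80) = 1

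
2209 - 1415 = 794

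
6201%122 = 101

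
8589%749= 350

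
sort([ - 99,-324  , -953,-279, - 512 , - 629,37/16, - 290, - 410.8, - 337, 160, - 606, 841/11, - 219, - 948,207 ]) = [ - 953, -948, -629,-606,-512,-410.8,  -  337, - 324,-290,  -  279,-219,  -  99,  37/16, 841/11, 160,207]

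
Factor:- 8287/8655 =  - 3^ (  -  1 )*5^( - 1)*577^( - 1 )*8287^1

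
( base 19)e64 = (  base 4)1100310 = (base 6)35540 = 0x1434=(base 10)5172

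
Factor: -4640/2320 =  - 2^1=- 2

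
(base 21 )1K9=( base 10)870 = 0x366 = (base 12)606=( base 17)303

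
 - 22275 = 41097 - 63372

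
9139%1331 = 1153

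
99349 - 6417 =92932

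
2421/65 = 37 +16/65 = 37.25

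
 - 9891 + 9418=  -473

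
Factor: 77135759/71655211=331^ ( - 1)*1873^1*41183^1*216481^( - 1) 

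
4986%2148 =690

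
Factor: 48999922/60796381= 2^1*24499961^1*60796381^( - 1 ) 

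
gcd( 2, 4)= 2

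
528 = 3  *176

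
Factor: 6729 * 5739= 3^2*1913^1 * 2243^1 = 38617731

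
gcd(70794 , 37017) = 81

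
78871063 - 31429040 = 47442023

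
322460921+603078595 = 925539516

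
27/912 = 9/304 = 0.03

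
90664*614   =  55667696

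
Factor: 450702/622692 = 2^(-1)*7^1 * 73^1*353^( - 1) = 511/706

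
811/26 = 31 + 5/26 =31.19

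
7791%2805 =2181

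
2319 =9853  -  7534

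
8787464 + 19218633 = 28006097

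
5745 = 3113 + 2632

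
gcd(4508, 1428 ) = 28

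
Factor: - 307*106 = -2^1*53^1*307^1 = -  32542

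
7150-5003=2147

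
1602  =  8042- 6440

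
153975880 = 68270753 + 85705127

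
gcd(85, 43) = 1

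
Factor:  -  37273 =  - 37273^1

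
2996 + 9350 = 12346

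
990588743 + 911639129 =1902227872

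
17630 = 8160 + 9470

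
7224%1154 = 300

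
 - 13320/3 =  - 4440 = - 4440.00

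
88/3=29 + 1/3 = 29.33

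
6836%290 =166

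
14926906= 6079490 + 8847416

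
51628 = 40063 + 11565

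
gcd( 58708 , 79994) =2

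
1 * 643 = 643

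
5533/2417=5533/2417 = 2.29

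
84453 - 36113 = 48340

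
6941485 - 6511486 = 429999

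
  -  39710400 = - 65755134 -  - 26044734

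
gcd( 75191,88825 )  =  17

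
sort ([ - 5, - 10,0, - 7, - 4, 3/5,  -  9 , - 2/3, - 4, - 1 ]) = [-10,-9,-7 , - 5,-4,-4,-1, - 2/3,0, 3/5]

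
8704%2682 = 658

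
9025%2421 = 1762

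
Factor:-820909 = - 820909^1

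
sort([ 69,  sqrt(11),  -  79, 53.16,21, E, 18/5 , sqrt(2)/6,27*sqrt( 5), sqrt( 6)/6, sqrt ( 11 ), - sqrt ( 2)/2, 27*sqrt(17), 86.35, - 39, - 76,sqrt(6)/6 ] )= [ - 79, - 76, - 39, - sqrt( 2)/2,  sqrt( 2)/6, sqrt( 6 )/6, sqrt(6) /6,E, sqrt( 11),sqrt( 11 ), 18/5 , 21, 53.16 , 27*sqrt ( 5),69, 86.35, 27*sqrt (17 ) ] 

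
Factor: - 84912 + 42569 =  - 7^1*23^1*263^1 = - 42343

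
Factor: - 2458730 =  - 2^1 * 5^1*71^1*  3463^1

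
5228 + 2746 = 7974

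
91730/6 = 45865/3 = 15288.33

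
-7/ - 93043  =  7/93043  =  0.00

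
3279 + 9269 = 12548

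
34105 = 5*6821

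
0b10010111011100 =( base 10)9692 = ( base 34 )8D2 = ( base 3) 111021222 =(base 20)144C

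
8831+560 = 9391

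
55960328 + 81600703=137561031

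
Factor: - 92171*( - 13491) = 3^2*61^1*1499^1 * 1511^1 = 1243478961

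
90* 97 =8730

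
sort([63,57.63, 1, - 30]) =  [  -  30, 1, 57.63,63]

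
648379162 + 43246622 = 691625784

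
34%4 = 2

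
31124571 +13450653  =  44575224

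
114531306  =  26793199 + 87738107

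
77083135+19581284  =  96664419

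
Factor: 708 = 2^2*3^1 * 59^1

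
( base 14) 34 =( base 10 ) 46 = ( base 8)56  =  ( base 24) 1m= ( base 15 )31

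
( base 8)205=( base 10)133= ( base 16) 85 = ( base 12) b1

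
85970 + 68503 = 154473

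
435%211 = 13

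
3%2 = 1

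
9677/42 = 230 + 17/42 = 230.40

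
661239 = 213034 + 448205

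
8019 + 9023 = 17042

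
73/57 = 1+16/57 = 1.28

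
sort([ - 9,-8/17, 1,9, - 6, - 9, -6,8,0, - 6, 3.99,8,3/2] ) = [  -  9,  -  9,-6, - 6,-6,-8/17, 0,1  ,  3/2,3.99,  8,8,9]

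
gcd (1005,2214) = 3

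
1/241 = 1/241 = 0.00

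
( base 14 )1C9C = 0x1472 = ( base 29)66E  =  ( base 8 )12162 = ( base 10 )5234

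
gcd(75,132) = 3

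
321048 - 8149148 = -7828100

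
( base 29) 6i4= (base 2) 1010111000100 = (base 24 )9g4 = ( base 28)730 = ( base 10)5572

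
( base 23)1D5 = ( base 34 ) OH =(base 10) 833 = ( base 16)341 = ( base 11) 698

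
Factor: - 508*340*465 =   -  80314800 = -2^4*3^1 * 5^2*17^1*31^1*127^1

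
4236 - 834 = 3402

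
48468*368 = 17836224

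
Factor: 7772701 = 37^1*83^1*2531^1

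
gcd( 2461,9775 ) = 23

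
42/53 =42/53 = 0.79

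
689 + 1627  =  2316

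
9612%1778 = 722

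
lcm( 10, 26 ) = 130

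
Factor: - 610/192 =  - 2^ ( - 5)*3^( - 1 )*5^1*61^1 = - 305/96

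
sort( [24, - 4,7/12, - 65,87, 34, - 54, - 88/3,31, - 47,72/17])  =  [ - 65 , - 54 , - 47, - 88/3, - 4,7/12,72/17,24, 31, 34,87 ] 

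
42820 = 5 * 8564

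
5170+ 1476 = 6646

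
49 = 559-510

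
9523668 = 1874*5082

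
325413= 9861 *33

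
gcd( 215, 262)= 1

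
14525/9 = 14525/9 = 1613.89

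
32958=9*3662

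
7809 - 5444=2365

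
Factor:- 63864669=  - 3^1*11^1 * 1935293^1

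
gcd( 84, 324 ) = 12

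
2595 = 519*5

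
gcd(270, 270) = 270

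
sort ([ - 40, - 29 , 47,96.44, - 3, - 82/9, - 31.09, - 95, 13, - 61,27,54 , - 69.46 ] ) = [ - 95,  -  69.46, - 61,  -  40,-31.09, - 29, -82/9,-3,13,27,47, 54,96.44 ] 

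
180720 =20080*9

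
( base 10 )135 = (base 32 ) 47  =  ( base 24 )5F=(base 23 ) 5k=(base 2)10000111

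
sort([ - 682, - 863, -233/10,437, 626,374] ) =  [ - 863 , - 682, - 233/10, 374 , 437,626 ] 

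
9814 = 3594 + 6220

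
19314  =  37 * 522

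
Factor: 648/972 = 2/3=   2^1*3^( - 1)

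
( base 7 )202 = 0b1100100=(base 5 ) 400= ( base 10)100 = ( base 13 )79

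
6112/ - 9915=-1 + 3803/9915 =- 0.62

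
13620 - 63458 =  - 49838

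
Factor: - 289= - 17^2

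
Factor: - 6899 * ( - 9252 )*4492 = 2^4* 3^2*257^1*1123^1*6899^1 = 286722329616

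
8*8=64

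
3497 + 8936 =12433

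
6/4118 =3/2059 = 0.00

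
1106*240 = 265440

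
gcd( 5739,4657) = 1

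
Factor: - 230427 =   -  3^2 * 25603^1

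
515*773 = 398095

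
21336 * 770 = 16428720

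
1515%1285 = 230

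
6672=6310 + 362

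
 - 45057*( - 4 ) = 180228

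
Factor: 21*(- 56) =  -2^3*3^1*7^2=- 1176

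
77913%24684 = 3861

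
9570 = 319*30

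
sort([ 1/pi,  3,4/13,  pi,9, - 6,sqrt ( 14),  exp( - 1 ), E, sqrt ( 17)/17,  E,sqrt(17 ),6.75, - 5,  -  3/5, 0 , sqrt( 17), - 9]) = [ - 9, - 6,  -  5, - 3/5, 0,  sqrt( 17) /17, 4/13, 1/pi,exp( - 1),E, E,  3, pi, sqrt( 14 ),sqrt(17 ),sqrt( 17), 6.75,9] 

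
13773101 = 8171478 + 5601623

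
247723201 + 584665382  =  832388583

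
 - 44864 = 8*( - 5608 )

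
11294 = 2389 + 8905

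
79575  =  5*15915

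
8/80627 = 8/80627=0.00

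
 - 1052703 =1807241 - 2859944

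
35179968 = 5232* 6724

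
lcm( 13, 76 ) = 988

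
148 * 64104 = 9487392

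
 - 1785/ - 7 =255  +  0/1 = 255.00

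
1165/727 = 1 + 438/727 = 1.60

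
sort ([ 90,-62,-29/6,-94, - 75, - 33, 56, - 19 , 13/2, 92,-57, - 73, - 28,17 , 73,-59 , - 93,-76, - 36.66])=[-94, - 93,- 76, - 75,-73 ,-62, - 59, - 57, -36.66,-33 , - 28, - 19, - 29/6 , 13/2, 17,56,73,  90,92]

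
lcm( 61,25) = 1525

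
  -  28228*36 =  -1016208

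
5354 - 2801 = 2553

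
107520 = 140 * 768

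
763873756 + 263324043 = 1027197799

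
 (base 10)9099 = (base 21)kd6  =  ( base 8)21613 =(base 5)242344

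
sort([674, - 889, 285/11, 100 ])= [ - 889, 285/11, 100, 674 ]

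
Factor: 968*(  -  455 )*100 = -44044000= -  2^5 * 5^3*7^1*11^2 *13^1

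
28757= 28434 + 323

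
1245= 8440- 7195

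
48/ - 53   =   - 48/53 = - 0.91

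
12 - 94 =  - 82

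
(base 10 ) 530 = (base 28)IQ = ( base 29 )I8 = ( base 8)1022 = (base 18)1b8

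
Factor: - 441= - 3^2*7^2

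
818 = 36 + 782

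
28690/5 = 5738 = 5738.00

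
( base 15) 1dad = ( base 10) 6463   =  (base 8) 14477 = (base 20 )G33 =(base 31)6mf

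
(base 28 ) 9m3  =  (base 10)7675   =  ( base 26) b95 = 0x1DFB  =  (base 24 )D7J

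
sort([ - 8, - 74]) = [ - 74, - 8]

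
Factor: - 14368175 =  - 5^2 * 574727^1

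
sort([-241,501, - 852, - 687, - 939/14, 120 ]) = [ - 852, - 687, - 241, - 939/14, 120, 501 ]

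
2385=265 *9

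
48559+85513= 134072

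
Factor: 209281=31^1*43^1 * 157^1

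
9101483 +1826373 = 10927856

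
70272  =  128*549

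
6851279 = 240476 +6610803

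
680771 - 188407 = 492364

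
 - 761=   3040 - 3801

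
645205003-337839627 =307365376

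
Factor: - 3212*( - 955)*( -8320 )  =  -25521267200 = - 2^9*5^2*11^1 * 13^1*73^1*191^1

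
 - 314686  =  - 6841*46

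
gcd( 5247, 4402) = 1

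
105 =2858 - 2753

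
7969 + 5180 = 13149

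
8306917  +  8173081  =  16479998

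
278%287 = 278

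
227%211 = 16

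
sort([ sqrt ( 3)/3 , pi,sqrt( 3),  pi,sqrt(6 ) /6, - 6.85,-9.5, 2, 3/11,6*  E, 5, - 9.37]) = [- 9.5, - 9.37, - 6.85,3/11,sqrt( 6) /6, sqrt(3)/3 , sqrt( 3),2,pi, pi,5,6*E] 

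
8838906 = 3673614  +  5165292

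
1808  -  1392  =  416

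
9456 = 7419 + 2037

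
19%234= 19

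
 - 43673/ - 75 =582 + 23/75 = 582.31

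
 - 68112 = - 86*792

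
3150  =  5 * 630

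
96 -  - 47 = 143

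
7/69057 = 7/69057= 0.00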